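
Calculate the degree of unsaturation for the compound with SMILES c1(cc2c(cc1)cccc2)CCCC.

7

Molecular formula from the SMILES: C14H16.
DoU = (2C + 2 + N − H − X)/2 = (2·14 + 2 + 0 − 16 − 0)/2 = 14/2 = 7.
(Structurally: 2 ring(s) + 5 π bond(s) = 7.)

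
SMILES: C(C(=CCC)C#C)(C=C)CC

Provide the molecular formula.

Heavy atoms from the SMILES: 11 C.
Implicit hydrogens by atom environment:
  4 × C: 1 H each → 4
  3 × C: 2 H each → 6
  2 × C: 3 H each → 6
  2 × C: no H
  Total hydrogens = 16.
Molecular formula: C11H16

C11H16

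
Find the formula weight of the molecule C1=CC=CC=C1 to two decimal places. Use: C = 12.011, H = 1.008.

78.11

Molecular formula: C6H6.
M = 6×12.011 + 6×1.008 = 78.11 g/mol.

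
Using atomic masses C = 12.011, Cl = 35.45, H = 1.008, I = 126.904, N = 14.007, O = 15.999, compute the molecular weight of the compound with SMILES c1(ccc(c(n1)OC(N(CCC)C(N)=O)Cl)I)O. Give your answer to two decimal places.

385.59

Molecular formula: C10H13ClIN3O3.
M = 10×12.011 + 1×35.45 + 13×1.008 + 1×126.904 + 3×14.007 + 3×15.999 = 385.59 g/mol.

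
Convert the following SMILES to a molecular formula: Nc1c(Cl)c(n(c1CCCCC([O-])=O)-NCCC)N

C12H20ClN4O2-

Heavy atoms from the SMILES: 12 C, 1 Cl, 4 N, 2 O.
Implicit hydrogens by atom environment:
  6 × C: 2 H each → 12
  4 × C (aromatic): no H
  2 × N: 2 H each → 4
  1 × C: 3 H
  1 × C: no H
  1 × Cl: no H
  1 × N: 1 H
  1 × N (aromatic): no H
  1 × O: no H
  1 × O (charge -1): no H
  Total hydrogens = 20.
Net charge -1.
Molecular formula: C12H20ClN4O2-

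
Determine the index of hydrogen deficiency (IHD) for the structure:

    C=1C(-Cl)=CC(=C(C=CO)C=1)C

Molecular formula from the SMILES: C9H9ClO.
DoU = (2C + 2 + N − H − X)/2 = (2·9 + 2 + 0 − 9 − 1)/2 = 10/2 = 5.
(Structurally: 1 ring(s) + 4 π bond(s) = 5.)

5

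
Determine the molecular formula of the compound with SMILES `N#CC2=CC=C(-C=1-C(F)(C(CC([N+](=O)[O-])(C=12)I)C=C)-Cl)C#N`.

C14H8ClFIN3O2

Heavy atoms from the SMILES: 14 C, 1 Cl, 1 F, 1 I, 3 N, 2 O.
Implicit hydrogens by atom environment:
  4 × C (aromatic): no H
  4 × C: no H
  2 × C: 2 H each → 4
  2 × C (aromatic): 1 H each → 2
  2 × C: 1 H each → 2
  2 × N: no H
  1 × Cl: no H
  1 × F: no H
  1 × I: no H
  1 × N (charge +1): no H
  1 × O: no H
  1 × O (charge -1): no H
  Total hydrogens = 8.
Molecular formula: C14H8ClFIN3O2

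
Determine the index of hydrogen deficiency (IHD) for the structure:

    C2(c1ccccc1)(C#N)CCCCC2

Molecular formula from the SMILES: C13H15N.
DoU = (2C + 2 + N − H − X)/2 = (2·13 + 2 + 1 − 15 − 0)/2 = 14/2 = 7.
(Structurally: 2 ring(s) + 5 π bond(s) = 7.)

7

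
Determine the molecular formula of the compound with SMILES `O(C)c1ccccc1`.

C7H8O

Heavy atoms from the SMILES: 7 C, 1 O.
Implicit hydrogens by atom environment:
  5 × C (aromatic): 1 H each → 5
  1 × C: 3 H
  1 × C (aromatic): no H
  1 × O: no H
  Total hydrogens = 8.
Molecular formula: C7H8O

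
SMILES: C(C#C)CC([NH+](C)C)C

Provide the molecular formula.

Heavy atoms from the SMILES: 8 C, 1 N.
Implicit hydrogens by atom environment:
  3 × C: 3 H each → 9
  2 × C: 2 H each → 4
  2 × C: 1 H each → 2
  1 × C: no H
  1 × N (charge +1): 1 H
  Total hydrogens = 16.
Net charge +1.
Molecular formula: C8H16N+

C8H16N+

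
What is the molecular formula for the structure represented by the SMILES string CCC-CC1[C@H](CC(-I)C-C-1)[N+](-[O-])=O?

Heavy atoms from the SMILES: 10 C, 1 I, 1 N, 2 O.
Implicit hydrogens by atom environment:
  6 × C: 2 H each → 12
  3 × C: 1 H each → 3
  1 × C: 3 H
  1 × I: no H
  1 × N (charge +1): no H
  1 × O: no H
  1 × O (charge -1): no H
  Total hydrogens = 18.
Molecular formula: C10H18INO2

C10H18INO2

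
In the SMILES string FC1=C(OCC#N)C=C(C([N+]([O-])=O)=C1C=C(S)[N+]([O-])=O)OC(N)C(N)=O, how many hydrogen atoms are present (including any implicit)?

Hydrogens are implicit in SMILES; fill each atom to its normal valence:
  5 × C (aromatic): no H
  5 × O: no H
  3 × C: no H
  2 × C: 1 H each → 2
  2 × N: 2 H each → 4
  2 × N (charge +1): no H
  2 × O (charge -1): no H
  1 × C: 2 H
  1 × C (aromatic): 1 H
  1 × F: no H
  1 × N: no H
  1 × S: 1 H
  Total hydrogens = 10.

10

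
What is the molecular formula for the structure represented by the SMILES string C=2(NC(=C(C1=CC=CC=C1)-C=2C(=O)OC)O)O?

Heavy atoms from the SMILES: 12 C, 1 N, 4 O.
Implicit hydrogens by atom environment:
  5 × C (aromatic): 1 H each → 5
  5 × C (aromatic): no H
  2 × O: 1 H each → 2
  2 × O: no H
  1 × C: 3 H
  1 × C: no H
  1 × N (aromatic): 1 H
  Total hydrogens = 11.
Molecular formula: C12H11NO4

C12H11NO4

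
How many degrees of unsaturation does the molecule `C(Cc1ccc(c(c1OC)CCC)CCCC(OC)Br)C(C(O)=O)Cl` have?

Molecular formula from the SMILES: C19H28BrClO4.
DoU = (2C + 2 + N − H − X)/2 = (2·19 + 2 + 0 − 28 − 2)/2 = 10/2 = 5.
(Structurally: 1 ring(s) + 4 π bond(s) = 5.)

5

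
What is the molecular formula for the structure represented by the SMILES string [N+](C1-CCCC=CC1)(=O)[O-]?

Heavy atoms from the SMILES: 7 C, 1 N, 2 O.
Implicit hydrogens by atom environment:
  4 × C: 2 H each → 8
  3 × C: 1 H each → 3
  1 × N (charge +1): no H
  1 × O: no H
  1 × O (charge -1): no H
  Total hydrogens = 11.
Molecular formula: C7H11NO2

C7H11NO2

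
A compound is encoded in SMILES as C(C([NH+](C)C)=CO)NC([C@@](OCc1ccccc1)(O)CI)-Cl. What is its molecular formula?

C15H23ClIN2O3+

Heavy atoms from the SMILES: 15 C, 1 Cl, 1 I, 2 N, 3 O.
Implicit hydrogens by atom environment:
  5 × C (aromatic): 1 H each → 5
  3 × C: 2 H each → 6
  2 × C: 3 H each → 6
  2 × C: 1 H each → 2
  2 × C: no H
  2 × O: 1 H each → 2
  1 × C (aromatic): no H
  1 × Cl: no H
  1 × I: no H
  1 × N: 1 H
  1 × N (charge +1): 1 H
  1 × O: no H
  Total hydrogens = 23.
Net charge +1.
Molecular formula: C15H23ClIN2O3+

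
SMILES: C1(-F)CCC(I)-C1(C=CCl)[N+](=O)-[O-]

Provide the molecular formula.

Heavy atoms from the SMILES: 7 C, 1 Cl, 1 F, 1 I, 1 N, 2 O.
Implicit hydrogens by atom environment:
  4 × C: 1 H each → 4
  2 × C: 2 H each → 4
  1 × C: no H
  1 × Cl: no H
  1 × F: no H
  1 × I: no H
  1 × N (charge +1): no H
  1 × O: no H
  1 × O (charge -1): no H
  Total hydrogens = 8.
Molecular formula: C7H8ClFINO2

C7H8ClFINO2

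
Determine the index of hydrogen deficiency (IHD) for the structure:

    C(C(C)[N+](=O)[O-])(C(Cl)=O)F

Molecular formula from the SMILES: C4H5ClFNO3.
DoU = (2C + 2 + N − H − X)/2 = (2·4 + 2 + 1 − 5 − 2)/2 = 4/2 = 2.
(Structurally: 0 ring(s) + 2 π bond(s) = 2.)

2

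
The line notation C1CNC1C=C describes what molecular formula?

C5H9N

Heavy atoms from the SMILES: 5 C, 1 N.
Implicit hydrogens by atom environment:
  3 × C: 2 H each → 6
  2 × C: 1 H each → 2
  1 × N: 1 H
  Total hydrogens = 9.
Molecular formula: C5H9N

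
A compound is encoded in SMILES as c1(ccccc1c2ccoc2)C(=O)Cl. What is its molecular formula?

C11H7ClO2

Heavy atoms from the SMILES: 11 C, 1 Cl, 2 O.
Implicit hydrogens by atom environment:
  7 × C (aromatic): 1 H each → 7
  3 × C (aromatic): no H
  1 × C: no H
  1 × Cl: no H
  1 × O (aromatic): no H
  1 × O: no H
  Total hydrogens = 7.
Molecular formula: C11H7ClO2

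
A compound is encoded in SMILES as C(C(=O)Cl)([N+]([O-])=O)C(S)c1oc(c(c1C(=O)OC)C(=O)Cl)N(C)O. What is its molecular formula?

C11H10Cl2N2O8S

Heavy atoms from the SMILES: 11 C, 2 Cl, 2 N, 8 O, 1 S.
Implicit hydrogens by atom environment:
  5 × O: no H
  4 × C (aromatic): no H
  3 × C: no H
  2 × C: 3 H each → 6
  2 × C: 1 H each → 2
  2 × Cl: no H
  1 × N: no H
  1 × N (charge +1): no H
  1 × O: 1 H
  1 × O (aromatic): no H
  1 × O (charge -1): no H
  1 × S: 1 H
  Total hydrogens = 10.
Molecular formula: C11H10Cl2N2O8S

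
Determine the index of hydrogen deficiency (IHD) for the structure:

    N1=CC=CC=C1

4

Molecular formula from the SMILES: C5H5N.
DoU = (2C + 2 + N − H − X)/2 = (2·5 + 2 + 1 − 5 − 0)/2 = 8/2 = 4.
(Structurally: 1 ring(s) + 3 π bond(s) = 4.)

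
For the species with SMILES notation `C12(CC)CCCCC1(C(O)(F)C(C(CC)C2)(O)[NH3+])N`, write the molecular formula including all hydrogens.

Heavy atoms from the SMILES: 14 C, 1 F, 2 N, 2 O.
Implicit hydrogens by atom environment:
  7 × C: 2 H each → 14
  4 × C: no H
  2 × C: 3 H each → 6
  2 × O: 1 H each → 2
  1 × C: 1 H
  1 × F: no H
  1 × N (charge +1): 3 H
  1 × N: 2 H
  Total hydrogens = 28.
Net charge +1.
Molecular formula: C14H28FN2O2+

C14H28FN2O2+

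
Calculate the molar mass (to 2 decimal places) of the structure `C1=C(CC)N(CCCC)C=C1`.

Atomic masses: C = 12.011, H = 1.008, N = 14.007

151.25

Molecular formula: C10H17N.
M = 10×12.011 + 17×1.008 + 1×14.007 = 151.25 g/mol.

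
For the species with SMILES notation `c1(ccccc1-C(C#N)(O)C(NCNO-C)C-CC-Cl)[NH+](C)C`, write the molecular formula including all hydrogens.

Heavy atoms from the SMILES: 16 C, 1 Cl, 4 N, 2 O.
Implicit hydrogens by atom environment:
  4 × C: 2 H each → 8
  4 × C (aromatic): 1 H each → 4
  3 × C: 3 H each → 9
  2 × C: no H
  2 × C (aromatic): no H
  2 × N: 1 H each → 2
  1 × C: 1 H
  1 × Cl: no H
  1 × N (charge +1): 1 H
  1 × N: no H
  1 × O: 1 H
  1 × O: no H
  Total hydrogens = 26.
Net charge +1.
Molecular formula: C16H26ClN4O2+

C16H26ClN4O2+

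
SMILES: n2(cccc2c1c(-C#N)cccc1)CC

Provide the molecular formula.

Heavy atoms from the SMILES: 13 C, 2 N.
Implicit hydrogens by atom environment:
  7 × C (aromatic): 1 H each → 7
  3 × C (aromatic): no H
  1 × C: 3 H
  1 × C: 2 H
  1 × C: no H
  1 × N (aromatic): no H
  1 × N: no H
  Total hydrogens = 12.
Molecular formula: C13H12N2

C13H12N2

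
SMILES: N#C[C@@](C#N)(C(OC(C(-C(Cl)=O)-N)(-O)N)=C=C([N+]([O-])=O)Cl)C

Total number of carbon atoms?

The symbol for carbon appears 10 times in the SMILES. (Cl is a single chlorine, not C + l.)

10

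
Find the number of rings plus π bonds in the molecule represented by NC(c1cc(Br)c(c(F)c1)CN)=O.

Molecular formula from the SMILES: C8H8BrFN2O.
DoU = (2C + 2 + N − H − X)/2 = (2·8 + 2 + 2 − 8 − 2)/2 = 10/2 = 5.
(Structurally: 1 ring(s) + 4 π bond(s) = 5.)

5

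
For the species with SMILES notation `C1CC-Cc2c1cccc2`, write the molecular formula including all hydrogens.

C10H12

Heavy atoms from the SMILES: 10 C.
Implicit hydrogens by atom environment:
  4 × C: 2 H each → 8
  4 × C (aromatic): 1 H each → 4
  2 × C (aromatic): no H
  Total hydrogens = 12.
Molecular formula: C10H12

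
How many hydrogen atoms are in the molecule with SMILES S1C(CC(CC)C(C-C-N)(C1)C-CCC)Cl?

Hydrogens are implicit in SMILES; fill each atom to its normal valence:
  8 × C: 2 H each → 16
  2 × C: 3 H each → 6
  2 × C: 1 H each → 2
  1 × C: no H
  1 × Cl: no H
  1 × N: 2 H
  1 × S: no H
  Total hydrogens = 26.

26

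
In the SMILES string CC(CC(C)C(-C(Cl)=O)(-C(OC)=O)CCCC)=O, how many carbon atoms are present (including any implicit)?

13

The symbol for carbon appears 13 times in the SMILES. (Cl is a single chlorine, not C + l.)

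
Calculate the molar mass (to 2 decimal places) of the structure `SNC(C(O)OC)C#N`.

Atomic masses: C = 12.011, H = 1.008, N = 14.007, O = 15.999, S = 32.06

148.18

Molecular formula: C4H8N2O2S.
M = 4×12.011 + 8×1.008 + 2×14.007 + 2×15.999 + 1×32.06 = 148.18 g/mol.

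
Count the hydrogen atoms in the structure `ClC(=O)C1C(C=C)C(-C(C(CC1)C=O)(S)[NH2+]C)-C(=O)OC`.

Hydrogens are implicit in SMILES; fill each atom to its normal valence:
  6 × C: 1 H each → 6
  4 × O: no H
  3 × C: 2 H each → 6
  3 × C: no H
  2 × C: 3 H each → 6
  1 × Cl: no H
  1 × N (charge +1): 2 H
  1 × S: 1 H
  Total hydrogens = 21.

21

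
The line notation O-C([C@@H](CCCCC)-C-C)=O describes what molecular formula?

C9H18O2

Heavy atoms from the SMILES: 9 C, 2 O.
Implicit hydrogens by atom environment:
  5 × C: 2 H each → 10
  2 × C: 3 H each → 6
  1 × C: 1 H
  1 × C: no H
  1 × O: 1 H
  1 × O: no H
  Total hydrogens = 18.
Molecular formula: C9H18O2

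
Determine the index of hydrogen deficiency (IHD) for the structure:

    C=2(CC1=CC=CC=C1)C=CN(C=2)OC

7

Molecular formula from the SMILES: C12H13NO.
DoU = (2C + 2 + N − H − X)/2 = (2·12 + 2 + 1 − 13 − 0)/2 = 14/2 = 7.
(Structurally: 2 ring(s) + 5 π bond(s) = 7.)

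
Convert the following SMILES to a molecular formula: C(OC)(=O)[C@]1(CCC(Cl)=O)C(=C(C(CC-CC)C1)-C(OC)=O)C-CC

C19H29ClO5

Heavy atoms from the SMILES: 19 C, 1 Cl, 5 O.
Implicit hydrogens by atom environment:
  8 × C: 2 H each → 16
  6 × C: no H
  5 × O: no H
  4 × C: 3 H each → 12
  1 × C: 1 H
  1 × Cl: no H
  Total hydrogens = 29.
Molecular formula: C19H29ClO5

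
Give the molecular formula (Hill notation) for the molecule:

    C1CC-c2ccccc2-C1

Heavy atoms from the SMILES: 10 C.
Implicit hydrogens by atom environment:
  4 × C: 2 H each → 8
  4 × C (aromatic): 1 H each → 4
  2 × C (aromatic): no H
  Total hydrogens = 12.
Molecular formula: C10H12

C10H12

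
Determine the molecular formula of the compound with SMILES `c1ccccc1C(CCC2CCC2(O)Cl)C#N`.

C14H16ClNO

Heavy atoms from the SMILES: 14 C, 1 Cl, 1 N, 1 O.
Implicit hydrogens by atom environment:
  5 × C (aromatic): 1 H each → 5
  4 × C: 2 H each → 8
  2 × C: 1 H each → 2
  2 × C: no H
  1 × C (aromatic): no H
  1 × Cl: no H
  1 × N: no H
  1 × O: 1 H
  Total hydrogens = 16.
Molecular formula: C14H16ClNO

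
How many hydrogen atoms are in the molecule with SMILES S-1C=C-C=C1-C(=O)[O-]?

3

Hydrogens are implicit in SMILES; fill each atom to its normal valence:
  3 × C (aromatic): 1 H each → 3
  1 × C (aromatic): no H
  1 × C: no H
  1 × O: no H
  1 × O (charge -1): no H
  1 × S (aromatic): no H
  Total hydrogens = 3.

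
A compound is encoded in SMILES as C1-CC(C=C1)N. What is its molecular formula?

C5H9N

Heavy atoms from the SMILES: 5 C, 1 N.
Implicit hydrogens by atom environment:
  3 × C: 1 H each → 3
  2 × C: 2 H each → 4
  1 × N: 2 H
  Total hydrogens = 9.
Molecular formula: C5H9N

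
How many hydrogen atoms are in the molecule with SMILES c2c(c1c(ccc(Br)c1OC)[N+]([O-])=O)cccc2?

10

Hydrogens are implicit in SMILES; fill each atom to its normal valence:
  7 × C (aromatic): 1 H each → 7
  5 × C (aromatic): no H
  2 × O: no H
  1 × Br: no H
  1 × C: 3 H
  1 × N (charge +1): no H
  1 × O (charge -1): no H
  Total hydrogens = 10.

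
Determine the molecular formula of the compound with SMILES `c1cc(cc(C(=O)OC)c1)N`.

C8H9NO2

Heavy atoms from the SMILES: 8 C, 1 N, 2 O.
Implicit hydrogens by atom environment:
  4 × C (aromatic): 1 H each → 4
  2 × C (aromatic): no H
  2 × O: no H
  1 × C: 3 H
  1 × C: no H
  1 × N: 2 H
  Total hydrogens = 9.
Molecular formula: C8H9NO2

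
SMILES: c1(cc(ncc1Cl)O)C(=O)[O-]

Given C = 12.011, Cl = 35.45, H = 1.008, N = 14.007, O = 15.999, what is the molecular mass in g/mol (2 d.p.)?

Molecular formula: C6H3ClNO3-.
M = 6×12.011 + 1×35.45 + 3×1.008 + 1×14.007 + 3×15.999 = 172.54 g/mol.

172.54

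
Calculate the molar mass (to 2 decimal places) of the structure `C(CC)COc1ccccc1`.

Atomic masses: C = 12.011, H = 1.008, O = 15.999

Molecular formula: C10H14O.
M = 10×12.011 + 14×1.008 + 1×15.999 = 150.22 g/mol.

150.22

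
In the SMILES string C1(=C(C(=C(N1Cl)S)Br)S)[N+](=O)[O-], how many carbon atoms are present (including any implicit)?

The symbol for carbon appears 4 times in the SMILES. (Cl is a single chlorine, not C + l.)

4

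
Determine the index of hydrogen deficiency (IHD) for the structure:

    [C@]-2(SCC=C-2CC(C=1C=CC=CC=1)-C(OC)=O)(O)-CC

7

Molecular formula from the SMILES: C16H20O3S.
DoU = (2C + 2 + N − H − X)/2 = (2·16 + 2 + 0 − 20 − 0)/2 = 14/2 = 7.
(Structurally: 2 ring(s) + 5 π bond(s) = 7.)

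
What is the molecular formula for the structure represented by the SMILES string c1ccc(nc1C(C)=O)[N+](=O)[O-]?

C7H6N2O3

Heavy atoms from the SMILES: 7 C, 2 N, 3 O.
Implicit hydrogens by atom environment:
  3 × C (aromatic): 1 H each → 3
  2 × C (aromatic): no H
  2 × O: no H
  1 × C: 3 H
  1 × C: no H
  1 × N (aromatic): no H
  1 × N (charge +1): no H
  1 × O (charge -1): no H
  Total hydrogens = 6.
Molecular formula: C7H6N2O3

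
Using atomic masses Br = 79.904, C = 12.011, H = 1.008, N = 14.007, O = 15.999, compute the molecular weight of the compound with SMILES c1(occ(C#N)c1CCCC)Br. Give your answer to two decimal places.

Molecular formula: C9H10BrNO.
M = 1×79.904 + 9×12.011 + 10×1.008 + 1×14.007 + 1×15.999 = 228.09 g/mol.

228.09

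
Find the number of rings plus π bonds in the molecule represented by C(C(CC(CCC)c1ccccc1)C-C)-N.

4

Molecular formula from the SMILES: C15H25N.
DoU = (2C + 2 + N − H − X)/2 = (2·15 + 2 + 1 − 25 − 0)/2 = 8/2 = 4.
(Structurally: 1 ring(s) + 3 π bond(s) = 4.)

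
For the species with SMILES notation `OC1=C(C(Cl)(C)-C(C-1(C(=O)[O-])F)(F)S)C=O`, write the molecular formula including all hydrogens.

Heavy atoms from the SMILES: 8 C, 1 Cl, 2 F, 4 O, 1 S.
Implicit hydrogens by atom environment:
  6 × C: no H
  2 × F: no H
  2 × O: no H
  1 × C: 3 H
  1 × C: 1 H
  1 × Cl: no H
  1 × O: 1 H
  1 × O (charge -1): no H
  1 × S: 1 H
  Total hydrogens = 6.
Net charge -1.
Molecular formula: C8H6ClF2O4S-

C8H6ClF2O4S-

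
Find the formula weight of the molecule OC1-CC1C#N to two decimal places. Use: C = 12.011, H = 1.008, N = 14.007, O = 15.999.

Molecular formula: C4H5NO.
M = 4×12.011 + 5×1.008 + 1×14.007 + 1×15.999 = 83.09 g/mol.

83.09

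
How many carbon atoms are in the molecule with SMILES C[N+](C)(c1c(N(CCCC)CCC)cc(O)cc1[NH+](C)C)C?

The symbol for carbon appears 18 times in the SMILES. Lowercase c denotes aromatic carbon and counts toward C.

18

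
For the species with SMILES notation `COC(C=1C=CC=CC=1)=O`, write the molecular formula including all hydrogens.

Heavy atoms from the SMILES: 8 C, 2 O.
Implicit hydrogens by atom environment:
  5 × C (aromatic): 1 H each → 5
  2 × O: no H
  1 × C: 3 H
  1 × C (aromatic): no H
  1 × C: no H
  Total hydrogens = 8.
Molecular formula: C8H8O2

C8H8O2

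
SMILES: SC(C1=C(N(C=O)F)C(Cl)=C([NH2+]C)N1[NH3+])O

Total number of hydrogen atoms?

12

Hydrogens are implicit in SMILES; fill each atom to its normal valence:
  4 × C (aromatic): no H
  2 × C: 1 H each → 2
  1 × C: 3 H
  1 × Cl: no H
  1 × F: no H
  1 × N (charge +1): 3 H
  1 × N (charge +1): 2 H
  1 × N (aromatic): no H
  1 × N: no H
  1 × O: 1 H
  1 × O: no H
  1 × S: 1 H
  Total hydrogens = 12.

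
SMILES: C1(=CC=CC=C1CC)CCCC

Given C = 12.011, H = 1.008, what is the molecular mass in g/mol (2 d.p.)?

Molecular formula: C12H18.
M = 12×12.011 + 18×1.008 = 162.28 g/mol.

162.28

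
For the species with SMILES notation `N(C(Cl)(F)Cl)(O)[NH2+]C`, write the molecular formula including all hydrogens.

Heavy atoms from the SMILES: 2 C, 2 Cl, 1 F, 2 N, 1 O.
Implicit hydrogens by atom environment:
  2 × Cl: no H
  1 × C: 3 H
  1 × C: no H
  1 × F: no H
  1 × N (charge +1): 2 H
  1 × N: no H
  1 × O: 1 H
  Total hydrogens = 6.
Net charge +1.
Molecular formula: C2H6Cl2FN2O+

C2H6Cl2FN2O+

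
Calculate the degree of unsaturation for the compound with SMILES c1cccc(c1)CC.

Molecular formula from the SMILES: C8H10.
DoU = (2C + 2 + N − H − X)/2 = (2·8 + 2 + 0 − 10 − 0)/2 = 8/2 = 4.
(Structurally: 1 ring(s) + 3 π bond(s) = 4.)

4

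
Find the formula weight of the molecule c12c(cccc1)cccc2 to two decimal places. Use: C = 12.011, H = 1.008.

Molecular formula: C10H8.
M = 10×12.011 + 8×1.008 = 128.17 g/mol.

128.17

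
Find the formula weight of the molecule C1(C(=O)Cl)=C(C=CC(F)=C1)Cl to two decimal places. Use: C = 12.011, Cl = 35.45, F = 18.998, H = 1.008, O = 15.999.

Molecular formula: C7H3Cl2FO.
M = 7×12.011 + 2×35.45 + 1×18.998 + 3×1.008 + 1×15.999 = 193.00 g/mol.

193.00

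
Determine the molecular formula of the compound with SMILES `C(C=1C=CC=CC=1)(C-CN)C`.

Heavy atoms from the SMILES: 10 C, 1 N.
Implicit hydrogens by atom environment:
  5 × C (aromatic): 1 H each → 5
  2 × C: 2 H each → 4
  1 × C: 3 H
  1 × C: 1 H
  1 × C (aromatic): no H
  1 × N: 2 H
  Total hydrogens = 15.
Molecular formula: C10H15N

C10H15N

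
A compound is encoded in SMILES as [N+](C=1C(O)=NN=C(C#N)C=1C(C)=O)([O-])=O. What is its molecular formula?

Heavy atoms from the SMILES: 7 C, 4 N, 4 O.
Implicit hydrogens by atom environment:
  4 × C (aromatic): no H
  2 × C: no H
  2 × N (aromatic): no H
  2 × O: no H
  1 × C: 3 H
  1 × N: no H
  1 × N (charge +1): no H
  1 × O: 1 H
  1 × O (charge -1): no H
  Total hydrogens = 4.
Molecular formula: C7H4N4O4

C7H4N4O4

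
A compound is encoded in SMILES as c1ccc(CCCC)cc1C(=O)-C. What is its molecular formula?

C12H16O

Heavy atoms from the SMILES: 12 C, 1 O.
Implicit hydrogens by atom environment:
  4 × C (aromatic): 1 H each → 4
  3 × C: 2 H each → 6
  2 × C: 3 H each → 6
  2 × C (aromatic): no H
  1 × C: no H
  1 × O: no H
  Total hydrogens = 16.
Molecular formula: C12H16O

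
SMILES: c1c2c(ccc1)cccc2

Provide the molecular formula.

C10H8

Heavy atoms from the SMILES: 10 C.
Implicit hydrogens by atom environment:
  8 × C (aromatic): 1 H each → 8
  2 × C (aromatic): no H
  Total hydrogens = 8.
Molecular formula: C10H8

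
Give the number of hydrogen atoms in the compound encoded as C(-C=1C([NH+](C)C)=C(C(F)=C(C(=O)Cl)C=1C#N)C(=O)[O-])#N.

7

Hydrogens are implicit in SMILES; fill each atom to its normal valence:
  6 × C (aromatic): no H
  4 × C: no H
  2 × C: 3 H each → 6
  2 × N: no H
  2 × O: no H
  1 × Cl: no H
  1 × F: no H
  1 × N (charge +1): 1 H
  1 × O (charge -1): no H
  Total hydrogens = 7.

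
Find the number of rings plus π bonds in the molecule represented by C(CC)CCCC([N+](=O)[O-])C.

1

Molecular formula from the SMILES: C8H17NO2.
DoU = (2C + 2 + N − H − X)/2 = (2·8 + 2 + 1 − 17 − 0)/2 = 2/2 = 1.
(Structurally: 0 ring(s) + 1 π bond(s) = 1.)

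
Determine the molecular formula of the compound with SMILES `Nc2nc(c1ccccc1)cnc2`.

C10H9N3

Heavy atoms from the SMILES: 10 C, 3 N.
Implicit hydrogens by atom environment:
  7 × C (aromatic): 1 H each → 7
  3 × C (aromatic): no H
  2 × N (aromatic): no H
  1 × N: 2 H
  Total hydrogens = 9.
Molecular formula: C10H9N3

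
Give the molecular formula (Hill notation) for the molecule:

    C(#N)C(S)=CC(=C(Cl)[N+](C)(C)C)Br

Heavy atoms from the SMILES: 1 Br, 8 C, 1 Cl, 2 N, 1 S.
Implicit hydrogens by atom environment:
  4 × C: no H
  3 × C: 3 H each → 9
  1 × Br: no H
  1 × C: 1 H
  1 × Cl: no H
  1 × N: no H
  1 × N (charge +1): no H
  1 × S: 1 H
  Total hydrogens = 11.
Net charge +1.
Molecular formula: C8H11BrClN2S+

C8H11BrClN2S+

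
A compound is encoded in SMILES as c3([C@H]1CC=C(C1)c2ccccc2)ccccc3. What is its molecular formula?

C17H16

Heavy atoms from the SMILES: 17 C.
Implicit hydrogens by atom environment:
  10 × C (aromatic): 1 H each → 10
  2 × C: 2 H each → 4
  2 × C: 1 H each → 2
  2 × C (aromatic): no H
  1 × C: no H
  Total hydrogens = 16.
Molecular formula: C17H16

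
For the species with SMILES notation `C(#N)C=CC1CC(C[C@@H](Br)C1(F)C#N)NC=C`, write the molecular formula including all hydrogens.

C12H13BrFN3

Heavy atoms from the SMILES: 1 Br, 12 C, 1 F, 3 N.
Implicit hydrogens by atom environment:
  6 × C: 1 H each → 6
  3 × C: 2 H each → 6
  3 × C: no H
  2 × N: no H
  1 × Br: no H
  1 × F: no H
  1 × N: 1 H
  Total hydrogens = 13.
Molecular formula: C12H13BrFN3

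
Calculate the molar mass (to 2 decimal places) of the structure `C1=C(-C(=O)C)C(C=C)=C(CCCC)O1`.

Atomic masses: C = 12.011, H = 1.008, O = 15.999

192.26

Molecular formula: C12H16O2.
M = 12×12.011 + 16×1.008 + 2×15.999 = 192.26 g/mol.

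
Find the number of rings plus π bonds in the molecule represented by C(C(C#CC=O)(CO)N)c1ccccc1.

Molecular formula from the SMILES: C12H13NO2.
DoU = (2C + 2 + N − H − X)/2 = (2·12 + 2 + 1 − 13 − 0)/2 = 14/2 = 7.
(Structurally: 1 ring(s) + 6 π bond(s) = 7.)

7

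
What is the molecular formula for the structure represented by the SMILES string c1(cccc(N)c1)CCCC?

C10H15N

Heavy atoms from the SMILES: 10 C, 1 N.
Implicit hydrogens by atom environment:
  4 × C (aromatic): 1 H each → 4
  3 × C: 2 H each → 6
  2 × C (aromatic): no H
  1 × C: 3 H
  1 × N: 2 H
  Total hydrogens = 15.
Molecular formula: C10H15N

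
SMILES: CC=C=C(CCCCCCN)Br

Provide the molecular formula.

C10H18BrN

Heavy atoms from the SMILES: 1 Br, 10 C, 1 N.
Implicit hydrogens by atom environment:
  6 × C: 2 H each → 12
  2 × C: no H
  1 × Br: no H
  1 × C: 3 H
  1 × C: 1 H
  1 × N: 2 H
  Total hydrogens = 18.
Molecular formula: C10H18BrN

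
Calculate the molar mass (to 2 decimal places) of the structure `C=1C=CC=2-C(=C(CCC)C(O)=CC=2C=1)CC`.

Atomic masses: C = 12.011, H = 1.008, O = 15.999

214.31

Molecular formula: C15H18O.
M = 15×12.011 + 18×1.008 + 1×15.999 = 214.31 g/mol.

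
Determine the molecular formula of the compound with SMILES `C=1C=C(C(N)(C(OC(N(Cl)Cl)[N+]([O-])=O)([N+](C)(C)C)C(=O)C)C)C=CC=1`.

C15H23Cl2N4O4+

Heavy atoms from the SMILES: 15 C, 2 Cl, 4 N, 4 O.
Implicit hydrogens by atom environment:
  5 × C: 3 H each → 15
  5 × C (aromatic): 1 H each → 5
  3 × C: no H
  3 × O: no H
  2 × Cl: no H
  2 × N (charge +1): no H
  1 × C: 1 H
  1 × C (aromatic): no H
  1 × N: 2 H
  1 × N: no H
  1 × O (charge -1): no H
  Total hydrogens = 23.
Net charge +1.
Molecular formula: C15H23Cl2N4O4+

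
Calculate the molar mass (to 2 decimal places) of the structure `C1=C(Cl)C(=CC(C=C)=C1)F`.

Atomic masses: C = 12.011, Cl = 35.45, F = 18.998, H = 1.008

156.58

Molecular formula: C8H6ClF.
M = 8×12.011 + 1×35.45 + 1×18.998 + 6×1.008 = 156.58 g/mol.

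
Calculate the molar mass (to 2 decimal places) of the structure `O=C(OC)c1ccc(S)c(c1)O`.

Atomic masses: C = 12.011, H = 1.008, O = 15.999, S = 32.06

Molecular formula: C8H8O3S.
M = 8×12.011 + 8×1.008 + 3×15.999 + 1×32.06 = 184.21 g/mol.

184.21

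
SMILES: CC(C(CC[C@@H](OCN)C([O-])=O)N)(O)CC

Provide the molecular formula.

Heavy atoms from the SMILES: 10 C, 2 N, 4 O.
Implicit hydrogens by atom environment:
  4 × C: 2 H each → 8
  2 × C: 3 H each → 6
  2 × C: 1 H each → 2
  2 × C: no H
  2 × N: 2 H each → 4
  2 × O: no H
  1 × O: 1 H
  1 × O (charge -1): no H
  Total hydrogens = 21.
Net charge -1.
Molecular formula: C10H21N2O4-

C10H21N2O4-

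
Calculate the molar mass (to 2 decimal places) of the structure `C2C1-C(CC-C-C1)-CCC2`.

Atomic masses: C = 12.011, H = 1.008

138.25

Molecular formula: C10H18.
M = 10×12.011 + 18×1.008 = 138.25 g/mol.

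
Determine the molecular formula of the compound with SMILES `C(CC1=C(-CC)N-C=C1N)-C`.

C9H16N2

Heavy atoms from the SMILES: 9 C, 2 N.
Implicit hydrogens by atom environment:
  3 × C: 2 H each → 6
  3 × C (aromatic): no H
  2 × C: 3 H each → 6
  1 × C (aromatic): 1 H
  1 × N: 2 H
  1 × N (aromatic): 1 H
  Total hydrogens = 16.
Molecular formula: C9H16N2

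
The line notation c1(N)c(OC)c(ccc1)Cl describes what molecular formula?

Heavy atoms from the SMILES: 7 C, 1 Cl, 1 N, 1 O.
Implicit hydrogens by atom environment:
  3 × C (aromatic): 1 H each → 3
  3 × C (aromatic): no H
  1 × C: 3 H
  1 × Cl: no H
  1 × N: 2 H
  1 × O: no H
  Total hydrogens = 8.
Molecular formula: C7H8ClNO

C7H8ClNO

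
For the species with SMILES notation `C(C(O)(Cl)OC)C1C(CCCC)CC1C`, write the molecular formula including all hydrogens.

C12H23ClO2

Heavy atoms from the SMILES: 12 C, 1 Cl, 2 O.
Implicit hydrogens by atom environment:
  5 × C: 2 H each → 10
  3 × C: 3 H each → 9
  3 × C: 1 H each → 3
  1 × C: no H
  1 × Cl: no H
  1 × O: 1 H
  1 × O: no H
  Total hydrogens = 23.
Molecular formula: C12H23ClO2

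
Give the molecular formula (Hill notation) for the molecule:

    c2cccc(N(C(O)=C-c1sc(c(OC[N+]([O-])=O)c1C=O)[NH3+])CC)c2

Heavy atoms from the SMILES: 16 C, 3 N, 5 O, 1 S.
Implicit hydrogens by atom environment:
  5 × C (aromatic): 1 H each → 5
  5 × C (aromatic): no H
  3 × O: no H
  2 × C: 2 H each → 4
  2 × C: 1 H each → 2
  1 × C: 3 H
  1 × C: no H
  1 × N (charge +1): 3 H
  1 × N (charge +1): no H
  1 × N: no H
  1 × O: 1 H
  1 × O (charge -1): no H
  1 × S (aromatic): no H
  Total hydrogens = 18.
Net charge +1.
Molecular formula: C16H18N3O5S+

C16H18N3O5S+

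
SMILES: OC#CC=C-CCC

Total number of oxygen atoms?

1

The symbol for oxygen appears 1 time in the SMILES.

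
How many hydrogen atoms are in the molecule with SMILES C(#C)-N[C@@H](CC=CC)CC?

15

Hydrogens are implicit in SMILES; fill each atom to its normal valence:
  4 × C: 1 H each → 4
  2 × C: 3 H each → 6
  2 × C: 2 H each → 4
  1 × C: no H
  1 × N: 1 H
  Total hydrogens = 15.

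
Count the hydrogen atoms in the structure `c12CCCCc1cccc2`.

12

Hydrogens are implicit in SMILES; fill each atom to its normal valence:
  4 × C: 2 H each → 8
  4 × C (aromatic): 1 H each → 4
  2 × C (aromatic): no H
  Total hydrogens = 12.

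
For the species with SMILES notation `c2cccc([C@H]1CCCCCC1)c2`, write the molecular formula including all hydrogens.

Heavy atoms from the SMILES: 13 C.
Implicit hydrogens by atom environment:
  6 × C: 2 H each → 12
  5 × C (aromatic): 1 H each → 5
  1 × C: 1 H
  1 × C (aromatic): no H
  Total hydrogens = 18.
Molecular formula: C13H18

C13H18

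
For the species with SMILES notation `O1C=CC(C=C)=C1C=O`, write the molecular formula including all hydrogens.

Heavy atoms from the SMILES: 7 C, 2 O.
Implicit hydrogens by atom environment:
  2 × C (aromatic): 1 H each → 2
  2 × C: 1 H each → 2
  2 × C (aromatic): no H
  1 × C: 2 H
  1 × O (aromatic): no H
  1 × O: no H
  Total hydrogens = 6.
Molecular formula: C7H6O2

C7H6O2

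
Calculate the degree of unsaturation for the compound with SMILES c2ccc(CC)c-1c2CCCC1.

Molecular formula from the SMILES: C12H16.
DoU = (2C + 2 + N − H − X)/2 = (2·12 + 2 + 0 − 16 − 0)/2 = 10/2 = 5.
(Structurally: 2 ring(s) + 3 π bond(s) = 5.)

5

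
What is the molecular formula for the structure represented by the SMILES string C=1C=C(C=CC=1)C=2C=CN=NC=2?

C10H8N2

Heavy atoms from the SMILES: 10 C, 2 N.
Implicit hydrogens by atom environment:
  8 × C (aromatic): 1 H each → 8
  2 × C (aromatic): no H
  2 × N (aromatic): no H
  Total hydrogens = 8.
Molecular formula: C10H8N2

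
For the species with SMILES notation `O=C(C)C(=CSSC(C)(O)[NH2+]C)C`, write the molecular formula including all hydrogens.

Heavy atoms from the SMILES: 8 C, 1 N, 2 O, 2 S.
Implicit hydrogens by atom environment:
  4 × C: 3 H each → 12
  3 × C: no H
  2 × S: no H
  1 × C: 1 H
  1 × N (charge +1): 2 H
  1 × O: 1 H
  1 × O: no H
  Total hydrogens = 16.
Net charge +1.
Molecular formula: C8H16NO2S2+

C8H16NO2S2+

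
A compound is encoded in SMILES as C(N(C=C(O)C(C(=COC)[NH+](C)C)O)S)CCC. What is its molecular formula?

Heavy atoms from the SMILES: 12 C, 2 N, 3 O, 1 S.
Implicit hydrogens by atom environment:
  4 × C: 3 H each → 12
  3 × C: 2 H each → 6
  3 × C: 1 H each → 3
  2 × C: no H
  2 × O: 1 H each → 2
  1 × N (charge +1): 1 H
  1 × N: no H
  1 × O: no H
  1 × S: 1 H
  Total hydrogens = 25.
Net charge +1.
Molecular formula: C12H25N2O3S+

C12H25N2O3S+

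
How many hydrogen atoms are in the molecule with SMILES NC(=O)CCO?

7

Hydrogens are implicit in SMILES; fill each atom to its normal valence:
  2 × C: 2 H each → 4
  1 × C: no H
  1 × N: 2 H
  1 × O: 1 H
  1 × O: no H
  Total hydrogens = 7.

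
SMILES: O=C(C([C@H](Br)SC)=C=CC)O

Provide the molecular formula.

C7H9BrO2S

Heavy atoms from the SMILES: 1 Br, 7 C, 2 O, 1 S.
Implicit hydrogens by atom environment:
  3 × C: no H
  2 × C: 3 H each → 6
  2 × C: 1 H each → 2
  1 × Br: no H
  1 × O: 1 H
  1 × O: no H
  1 × S: no H
  Total hydrogens = 9.
Molecular formula: C7H9BrO2S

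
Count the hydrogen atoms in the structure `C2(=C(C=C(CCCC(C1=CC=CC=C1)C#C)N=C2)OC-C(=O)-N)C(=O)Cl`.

Hydrogens are implicit in SMILES; fill each atom to its normal valence:
  7 × C (aromatic): 1 H each → 7
  4 × C: 2 H each → 8
  4 × C (aromatic): no H
  3 × C: no H
  3 × O: no H
  2 × C: 1 H each → 2
  1 × Cl: no H
  1 × N: 2 H
  1 × N (aromatic): no H
  Total hydrogens = 19.

19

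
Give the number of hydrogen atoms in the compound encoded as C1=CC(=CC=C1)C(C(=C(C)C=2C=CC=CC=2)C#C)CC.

Hydrogens are implicit in SMILES; fill each atom to its normal valence:
  10 × C (aromatic): 1 H each → 10
  3 × C: no H
  2 × C: 3 H each → 6
  2 × C: 1 H each → 2
  2 × C (aromatic): no H
  1 × C: 2 H
  Total hydrogens = 20.

20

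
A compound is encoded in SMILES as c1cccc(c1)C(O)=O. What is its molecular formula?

Heavy atoms from the SMILES: 7 C, 2 O.
Implicit hydrogens by atom environment:
  5 × C (aromatic): 1 H each → 5
  1 × C (aromatic): no H
  1 × C: no H
  1 × O: 1 H
  1 × O: no H
  Total hydrogens = 6.
Molecular formula: C7H6O2

C7H6O2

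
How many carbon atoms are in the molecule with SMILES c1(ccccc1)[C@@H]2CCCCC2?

12

The symbol for carbon appears 12 times in the SMILES. Lowercase c denotes aromatic carbon and counts toward C.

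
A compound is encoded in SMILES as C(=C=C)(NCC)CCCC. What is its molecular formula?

C9H17N

Heavy atoms from the SMILES: 9 C, 1 N.
Implicit hydrogens by atom environment:
  5 × C: 2 H each → 10
  2 × C: 3 H each → 6
  2 × C: no H
  1 × N: 1 H
  Total hydrogens = 17.
Molecular formula: C9H17N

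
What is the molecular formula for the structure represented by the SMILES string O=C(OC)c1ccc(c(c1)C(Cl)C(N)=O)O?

Heavy atoms from the SMILES: 10 C, 1 Cl, 1 N, 4 O.
Implicit hydrogens by atom environment:
  3 × C (aromatic): 1 H each → 3
  3 × C (aromatic): no H
  3 × O: no H
  2 × C: no H
  1 × C: 3 H
  1 × C: 1 H
  1 × Cl: no H
  1 × N: 2 H
  1 × O: 1 H
  Total hydrogens = 10.
Molecular formula: C10H10ClNO4

C10H10ClNO4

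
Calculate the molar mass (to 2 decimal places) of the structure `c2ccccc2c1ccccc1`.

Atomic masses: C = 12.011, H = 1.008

Molecular formula: C12H10.
M = 12×12.011 + 10×1.008 = 154.21 g/mol.

154.21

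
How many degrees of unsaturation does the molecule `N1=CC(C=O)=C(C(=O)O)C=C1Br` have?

Molecular formula from the SMILES: C7H4BrNO3.
DoU = (2C + 2 + N − H − X)/2 = (2·7 + 2 + 1 − 4 − 1)/2 = 12/2 = 6.
(Structurally: 1 ring(s) + 5 π bond(s) = 6.)

6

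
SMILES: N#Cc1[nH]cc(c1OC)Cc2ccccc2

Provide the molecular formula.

C13H12N2O

Heavy atoms from the SMILES: 13 C, 2 N, 1 O.
Implicit hydrogens by atom environment:
  6 × C (aromatic): 1 H each → 6
  4 × C (aromatic): no H
  1 × C: 3 H
  1 × C: 2 H
  1 × C: no H
  1 × N (aromatic): 1 H
  1 × N: no H
  1 × O: no H
  Total hydrogens = 12.
Molecular formula: C13H12N2O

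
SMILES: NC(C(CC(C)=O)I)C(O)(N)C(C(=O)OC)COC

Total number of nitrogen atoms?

The symbol for nitrogen appears 2 times in the SMILES.

2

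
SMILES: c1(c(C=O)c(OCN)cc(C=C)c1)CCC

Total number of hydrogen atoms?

17

Hydrogens are implicit in SMILES; fill each atom to its normal valence:
  4 × C: 2 H each → 8
  4 × C (aromatic): no H
  2 × C (aromatic): 1 H each → 2
  2 × C: 1 H each → 2
  2 × O: no H
  1 × C: 3 H
  1 × N: 2 H
  Total hydrogens = 17.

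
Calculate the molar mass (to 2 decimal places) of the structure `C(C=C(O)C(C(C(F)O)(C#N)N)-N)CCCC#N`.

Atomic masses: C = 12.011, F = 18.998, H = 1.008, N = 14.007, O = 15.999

Molecular formula: C11H17FN4O2.
M = 11×12.011 + 1×18.998 + 17×1.008 + 4×14.007 + 2×15.999 = 256.28 g/mol.

256.28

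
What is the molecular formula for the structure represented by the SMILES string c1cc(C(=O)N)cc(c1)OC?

C8H9NO2

Heavy atoms from the SMILES: 8 C, 1 N, 2 O.
Implicit hydrogens by atom environment:
  4 × C (aromatic): 1 H each → 4
  2 × C (aromatic): no H
  2 × O: no H
  1 × C: 3 H
  1 × C: no H
  1 × N: 2 H
  Total hydrogens = 9.
Molecular formula: C8H9NO2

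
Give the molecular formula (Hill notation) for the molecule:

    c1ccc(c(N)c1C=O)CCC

C10H13NO

Heavy atoms from the SMILES: 10 C, 1 N, 1 O.
Implicit hydrogens by atom environment:
  3 × C (aromatic): 1 H each → 3
  3 × C (aromatic): no H
  2 × C: 2 H each → 4
  1 × C: 3 H
  1 × C: 1 H
  1 × N: 2 H
  1 × O: no H
  Total hydrogens = 13.
Molecular formula: C10H13NO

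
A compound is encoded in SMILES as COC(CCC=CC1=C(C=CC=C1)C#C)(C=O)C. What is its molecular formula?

C16H18O2

Heavy atoms from the SMILES: 16 C, 2 O.
Implicit hydrogens by atom environment:
  4 × C: 1 H each → 4
  4 × C (aromatic): 1 H each → 4
  2 × C: 3 H each → 6
  2 × C: 2 H each → 4
  2 × C: no H
  2 × C (aromatic): no H
  2 × O: no H
  Total hydrogens = 18.
Molecular formula: C16H18O2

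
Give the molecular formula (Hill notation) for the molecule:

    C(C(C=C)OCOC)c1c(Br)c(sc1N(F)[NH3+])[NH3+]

[C10H17BrFN3O2S]2+

Heavy atoms from the SMILES: 1 Br, 10 C, 1 F, 3 N, 2 O, 1 S.
Implicit hydrogens by atom environment:
  4 × C (aromatic): no H
  3 × C: 2 H each → 6
  2 × C: 1 H each → 2
  2 × N (charge +1): 3 H each → 6
  2 × O: no H
  1 × Br: no H
  1 × C: 3 H
  1 × F: no H
  1 × N: no H
  1 × S (aromatic): no H
  Total hydrogens = 17.
Net charge +2.
Molecular formula: [C10H17BrFN3O2S]2+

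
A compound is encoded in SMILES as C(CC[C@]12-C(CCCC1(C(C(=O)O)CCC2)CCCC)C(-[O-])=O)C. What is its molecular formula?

C20H33O4-

Heavy atoms from the SMILES: 20 C, 4 O.
Implicit hydrogens by atom environment:
  12 × C: 2 H each → 24
  4 × C: no H
  2 × C: 3 H each → 6
  2 × C: 1 H each → 2
  2 × O: no H
  1 × O: 1 H
  1 × O (charge -1): no H
  Total hydrogens = 33.
Net charge -1.
Molecular formula: C20H33O4-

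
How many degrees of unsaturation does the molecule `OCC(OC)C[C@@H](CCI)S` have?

Molecular formula from the SMILES: C7H15IO2S.
DoU = (2C + 2 + N − H − X)/2 = (2·7 + 2 + 0 − 15 − 1)/2 = 0/2 = 0.
(Structurally: 0 ring(s) + 0 π bond(s) = 0.)

0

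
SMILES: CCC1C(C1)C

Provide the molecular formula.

C6H12

Heavy atoms from the SMILES: 6 C.
Implicit hydrogens by atom environment:
  2 × C: 3 H each → 6
  2 × C: 2 H each → 4
  2 × C: 1 H each → 2
  Total hydrogens = 12.
Molecular formula: C6H12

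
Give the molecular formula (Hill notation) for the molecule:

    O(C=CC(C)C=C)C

C7H12O

Heavy atoms from the SMILES: 7 C, 1 O.
Implicit hydrogens by atom environment:
  4 × C: 1 H each → 4
  2 × C: 3 H each → 6
  1 × C: 2 H
  1 × O: no H
  Total hydrogens = 12.
Molecular formula: C7H12O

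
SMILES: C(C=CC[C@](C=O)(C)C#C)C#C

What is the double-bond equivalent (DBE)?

6

Molecular formula from the SMILES: C11H12O.
DoU = (2C + 2 + N − H − X)/2 = (2·11 + 2 + 0 − 12 − 0)/2 = 12/2 = 6.
(Structurally: 0 ring(s) + 6 π bond(s) = 6.)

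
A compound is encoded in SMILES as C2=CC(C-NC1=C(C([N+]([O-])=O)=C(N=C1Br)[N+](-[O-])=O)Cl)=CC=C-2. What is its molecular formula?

C12H8BrClN4O4

Heavy atoms from the SMILES: 1 Br, 12 C, 1 Cl, 4 N, 4 O.
Implicit hydrogens by atom environment:
  6 × C (aromatic): no H
  5 × C (aromatic): 1 H each → 5
  2 × N (charge +1): no H
  2 × O: no H
  2 × O (charge -1): no H
  1 × Br: no H
  1 × C: 2 H
  1 × Cl: no H
  1 × N: 1 H
  1 × N (aromatic): no H
  Total hydrogens = 8.
Molecular formula: C12H8BrClN4O4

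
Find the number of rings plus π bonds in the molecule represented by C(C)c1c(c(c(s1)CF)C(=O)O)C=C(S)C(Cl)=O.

Molecular formula from the SMILES: C11H10ClFO3S2.
DoU = (2C + 2 + N − H − X)/2 = (2·11 + 2 + 0 − 10 − 2)/2 = 12/2 = 6.
(Structurally: 1 ring(s) + 5 π bond(s) = 6.)

6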